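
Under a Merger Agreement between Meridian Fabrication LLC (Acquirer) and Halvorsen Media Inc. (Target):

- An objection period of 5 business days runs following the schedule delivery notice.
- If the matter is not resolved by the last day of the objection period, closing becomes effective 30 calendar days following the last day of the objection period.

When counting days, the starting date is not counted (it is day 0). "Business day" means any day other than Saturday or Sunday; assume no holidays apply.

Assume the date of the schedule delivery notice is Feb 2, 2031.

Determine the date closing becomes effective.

Mar 9, 2031

The last day of the objection period: 5 business days after Sunday, Feb 2, 2031, skipping weekends — Feb 3, Feb 4, Feb 5, Feb 6, Feb 7 — lands on Friday, Feb 7, 2031.
The date closing becomes effective: Feb 7, 2031 + 30 days = Mar 9, 2031.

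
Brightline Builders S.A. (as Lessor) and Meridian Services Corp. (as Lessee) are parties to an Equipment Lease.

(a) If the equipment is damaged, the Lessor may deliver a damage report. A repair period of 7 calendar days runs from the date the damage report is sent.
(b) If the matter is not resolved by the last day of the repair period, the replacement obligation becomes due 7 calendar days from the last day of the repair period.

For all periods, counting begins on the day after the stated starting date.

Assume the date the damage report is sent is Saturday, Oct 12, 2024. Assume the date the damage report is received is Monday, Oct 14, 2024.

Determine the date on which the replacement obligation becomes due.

Oct 26, 2024

The last day of the repair period: 7 calendar days after Oct 12, 2024 is Oct 19, 2024.
The date on which the replacement obligation becomes due: 7 calendar days after Oct 19, 2024 is Oct 26, 2024.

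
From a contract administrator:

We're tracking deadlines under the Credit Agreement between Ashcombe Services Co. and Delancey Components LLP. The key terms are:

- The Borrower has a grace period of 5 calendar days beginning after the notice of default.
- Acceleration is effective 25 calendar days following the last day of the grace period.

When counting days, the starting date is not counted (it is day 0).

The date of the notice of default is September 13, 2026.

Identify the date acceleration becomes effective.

The last day of the grace period: September 13, 2026 + 5 days = September 18, 2026.
Adding 25 calendar days to September 18, 2026 gives October 13, 2026, which is the date acceleration becomes effective.

October 13, 2026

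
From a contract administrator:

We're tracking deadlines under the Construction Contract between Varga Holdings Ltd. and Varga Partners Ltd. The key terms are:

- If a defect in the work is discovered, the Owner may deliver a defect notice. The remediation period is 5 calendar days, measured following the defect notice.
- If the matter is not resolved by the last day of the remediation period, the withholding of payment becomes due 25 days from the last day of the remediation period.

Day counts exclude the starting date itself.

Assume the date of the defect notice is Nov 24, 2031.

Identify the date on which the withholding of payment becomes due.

Adding 5 calendar days to Nov 24, 2031 gives Nov 29, 2031, which is the last day of the remediation period.
The date on which the withholding of payment becomes due: Nov 29, 2031 + 25 days = Dec 24, 2031.

Dec 24, 2031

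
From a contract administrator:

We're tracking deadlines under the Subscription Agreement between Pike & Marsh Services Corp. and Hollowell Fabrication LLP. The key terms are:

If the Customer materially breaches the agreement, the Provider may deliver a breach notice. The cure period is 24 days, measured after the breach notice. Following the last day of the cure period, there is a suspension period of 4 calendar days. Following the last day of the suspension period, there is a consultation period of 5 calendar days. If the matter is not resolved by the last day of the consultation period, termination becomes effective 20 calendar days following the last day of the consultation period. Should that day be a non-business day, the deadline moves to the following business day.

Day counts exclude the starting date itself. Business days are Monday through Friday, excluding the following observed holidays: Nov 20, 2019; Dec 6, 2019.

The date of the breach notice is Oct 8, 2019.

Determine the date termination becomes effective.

Dec 2, 2019

The last day of the cure period: 24 calendar days after Oct 8, 2019 is Nov 1, 2019.
Adding 4 calendar days to Nov 1, 2019 gives Nov 5, 2019, which is the last day of the suspension period.
The last day of the consultation period: Nov 5, 2019 + 5 days = Nov 10, 2019.
Adding 20 calendar days to Nov 10, 2019 gives Nov 30, 2019, which is the date termination becomes effective. That falls on a Saturday, so it rolls to the next business day, Monday, Dec 2, 2019.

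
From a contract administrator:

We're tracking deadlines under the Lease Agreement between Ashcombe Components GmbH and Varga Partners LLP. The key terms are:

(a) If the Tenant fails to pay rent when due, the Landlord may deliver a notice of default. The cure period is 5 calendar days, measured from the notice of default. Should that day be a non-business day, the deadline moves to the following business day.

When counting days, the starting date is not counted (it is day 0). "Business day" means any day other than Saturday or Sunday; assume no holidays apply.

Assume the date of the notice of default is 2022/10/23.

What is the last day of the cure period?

2022/10/28

The last day of the cure period: 2022/10/23 + 5 days = 2022/10/28. 2022/10/28 is a Friday, so no roll-forward applies.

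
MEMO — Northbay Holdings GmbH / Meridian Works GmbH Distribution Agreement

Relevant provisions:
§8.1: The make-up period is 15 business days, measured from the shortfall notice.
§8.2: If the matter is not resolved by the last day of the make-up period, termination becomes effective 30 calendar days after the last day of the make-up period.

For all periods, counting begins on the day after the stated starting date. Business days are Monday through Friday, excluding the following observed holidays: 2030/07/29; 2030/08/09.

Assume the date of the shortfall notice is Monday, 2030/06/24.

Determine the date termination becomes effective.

The last day of the make-up period: counting 15 business days from Monday, 2030/06/24 (Jun 25, Jun 26, Jun 27, Jun 28, …, Jul 11, Jul 12, Jul 15, skipping weekends) reaches Monday, 2030/07/15.
Adding 30 calendar days to 2030/07/15 gives 2030/08/14, which is the date termination becomes effective.

2030/08/14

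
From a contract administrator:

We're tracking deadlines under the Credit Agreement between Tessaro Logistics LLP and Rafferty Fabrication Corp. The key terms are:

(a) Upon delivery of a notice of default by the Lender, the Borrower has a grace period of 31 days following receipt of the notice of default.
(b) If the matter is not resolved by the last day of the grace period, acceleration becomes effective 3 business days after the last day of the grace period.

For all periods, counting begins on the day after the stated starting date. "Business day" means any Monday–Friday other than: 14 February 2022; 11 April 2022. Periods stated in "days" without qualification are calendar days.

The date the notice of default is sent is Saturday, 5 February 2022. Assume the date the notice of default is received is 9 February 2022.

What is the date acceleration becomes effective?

The last day of the grace period: 31 calendar days after 9 February 2022 is 12 March 2022.
The date acceleration becomes effective: counting 3 business days from Saturday, 12 March 2022 (Mar 14, Mar 15, Mar 16, skipping weekends) reaches Wednesday, 16 March 2022.

16 March 2022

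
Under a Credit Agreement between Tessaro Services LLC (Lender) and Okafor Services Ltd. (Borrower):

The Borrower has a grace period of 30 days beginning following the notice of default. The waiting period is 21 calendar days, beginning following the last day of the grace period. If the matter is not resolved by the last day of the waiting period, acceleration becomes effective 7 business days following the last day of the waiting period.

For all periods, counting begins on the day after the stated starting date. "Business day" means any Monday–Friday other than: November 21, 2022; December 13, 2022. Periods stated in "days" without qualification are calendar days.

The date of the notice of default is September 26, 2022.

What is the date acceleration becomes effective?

November 28, 2022

Adding 30 calendar days to September 26, 2022 gives October 26, 2022, which is the last day of the grace period.
Adding 21 calendar days to October 26, 2022 gives November 16, 2022, which is the last day of the waiting period.
The date acceleration becomes effective: 7 business days after Wednesday, November 16, 2022, skipping weekends and the listed holiday on Nov 21 — Nov 17, Nov 18, Nov 22, Nov 23, Nov 24, Nov 25, Nov 28 — lands on Monday, November 28, 2022.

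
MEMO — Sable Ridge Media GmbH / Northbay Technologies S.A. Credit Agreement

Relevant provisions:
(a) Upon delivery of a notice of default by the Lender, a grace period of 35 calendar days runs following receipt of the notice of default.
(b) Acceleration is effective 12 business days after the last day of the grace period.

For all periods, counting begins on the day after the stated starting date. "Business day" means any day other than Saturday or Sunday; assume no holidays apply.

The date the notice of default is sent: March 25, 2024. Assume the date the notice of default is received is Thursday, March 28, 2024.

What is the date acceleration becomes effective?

May 20, 2024

Adding 35 calendar days to March 28, 2024 gives May 2, 2024, which is the last day of the grace period.
The date acceleration becomes effective: 12 business days after Thursday, May 2, 2024, skipping weekends — May 3, May 6, May 7, May 8, …, May 16, May 17, May 20 — lands on Monday, May 20, 2024.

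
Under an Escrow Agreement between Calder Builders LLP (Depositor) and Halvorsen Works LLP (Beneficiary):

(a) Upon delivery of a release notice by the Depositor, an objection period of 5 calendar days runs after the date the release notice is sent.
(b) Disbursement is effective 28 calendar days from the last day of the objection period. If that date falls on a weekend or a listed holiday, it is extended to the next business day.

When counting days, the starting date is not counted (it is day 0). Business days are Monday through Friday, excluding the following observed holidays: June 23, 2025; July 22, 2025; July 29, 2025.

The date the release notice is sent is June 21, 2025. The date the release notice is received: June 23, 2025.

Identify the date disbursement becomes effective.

July 24, 2025

Adding 5 calendar days to June 21, 2025 gives June 26, 2025, which is the last day of the objection period.
The date disbursement becomes effective: June 26, 2025 + 28 days = July 24, 2025. July 24, 2025 is a Thursday and is not a listed holiday, so no roll-forward applies.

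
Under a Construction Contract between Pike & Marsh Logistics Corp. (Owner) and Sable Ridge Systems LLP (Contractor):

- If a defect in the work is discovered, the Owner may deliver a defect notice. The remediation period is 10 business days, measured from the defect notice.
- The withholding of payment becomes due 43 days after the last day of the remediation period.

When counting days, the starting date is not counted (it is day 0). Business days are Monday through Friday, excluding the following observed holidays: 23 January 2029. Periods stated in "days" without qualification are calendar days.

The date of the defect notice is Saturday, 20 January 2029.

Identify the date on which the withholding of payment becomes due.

20 March 2029

The last day of the remediation period: 10 business days after Saturday, 20 January 2029, skipping weekends and the listed holiday on Jan 23 — Jan 22, Jan 24, Jan 25, Jan 26, Jan 29, Jan 30, Jan 31, Feb 1, Feb 2, Feb 5 — lands on Monday, 5 February 2029.
The date on which the withholding of payment becomes due: 5 February 2029 + 43 days = 20 March 2029.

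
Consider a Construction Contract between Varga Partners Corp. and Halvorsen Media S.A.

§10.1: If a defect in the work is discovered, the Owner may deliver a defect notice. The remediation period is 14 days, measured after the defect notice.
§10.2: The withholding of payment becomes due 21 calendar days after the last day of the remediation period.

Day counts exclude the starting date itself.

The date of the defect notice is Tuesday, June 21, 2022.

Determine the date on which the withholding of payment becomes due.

July 26, 2022

The last day of the remediation period: June 21, 2022 + 14 days = July 5, 2022.
Adding 21 calendar days to July 5, 2022 gives July 26, 2022, which is the date on which the withholding of payment becomes due.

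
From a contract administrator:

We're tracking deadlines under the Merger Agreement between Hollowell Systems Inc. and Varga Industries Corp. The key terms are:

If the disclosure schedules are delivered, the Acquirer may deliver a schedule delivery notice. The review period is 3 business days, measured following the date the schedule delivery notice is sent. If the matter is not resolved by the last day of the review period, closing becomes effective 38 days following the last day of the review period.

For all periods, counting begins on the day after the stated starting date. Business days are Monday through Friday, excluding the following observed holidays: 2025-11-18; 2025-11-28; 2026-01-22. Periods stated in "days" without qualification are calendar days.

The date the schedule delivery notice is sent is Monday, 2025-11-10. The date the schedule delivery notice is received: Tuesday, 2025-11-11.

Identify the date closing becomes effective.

2025-12-21

From Monday, 2025-11-10, 3 business days (Nov 11, Nov 12, Nov 13, skipping weekends) brings us to Thursday, 2025-11-13, which is the last day of the review period.
The date closing becomes effective: 38 calendar days after 2025-11-13 is 2025-12-21.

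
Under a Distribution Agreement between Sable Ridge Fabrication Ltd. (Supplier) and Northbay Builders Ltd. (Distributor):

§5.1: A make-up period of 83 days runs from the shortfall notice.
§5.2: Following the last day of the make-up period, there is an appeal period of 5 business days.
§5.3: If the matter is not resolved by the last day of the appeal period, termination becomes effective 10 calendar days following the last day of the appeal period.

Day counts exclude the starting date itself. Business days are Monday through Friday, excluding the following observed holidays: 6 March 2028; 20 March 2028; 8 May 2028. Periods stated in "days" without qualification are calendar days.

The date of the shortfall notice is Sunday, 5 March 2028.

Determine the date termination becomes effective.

The last day of the make-up period: 83 calendar days after 5 March 2028 is 27 May 2028.
The last day of the appeal period: counting 5 business days from Saturday, 27 May 2028 (May 29, May 30, May 31, Jun 1, Jun 2, skipping weekends) reaches Friday, 2 June 2028.
Adding 10 calendar days to 2 June 2028 gives 12 June 2028, which is the date termination becomes effective.

12 June 2028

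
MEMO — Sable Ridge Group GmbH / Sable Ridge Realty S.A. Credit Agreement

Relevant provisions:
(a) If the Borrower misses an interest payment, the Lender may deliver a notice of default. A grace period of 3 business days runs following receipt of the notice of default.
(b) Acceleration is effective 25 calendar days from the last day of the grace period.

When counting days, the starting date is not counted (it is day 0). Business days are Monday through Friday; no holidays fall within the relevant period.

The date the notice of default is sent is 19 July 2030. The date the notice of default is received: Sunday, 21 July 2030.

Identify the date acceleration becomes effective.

The last day of the grace period: 3 business days after Sunday, 21 July 2030, skipping weekends — Jul 22, Jul 23, Jul 24 — lands on Wednesday, 24 July 2030.
The date acceleration becomes effective: 24 July 2030 + 25 days = 18 August 2030.

18 August 2030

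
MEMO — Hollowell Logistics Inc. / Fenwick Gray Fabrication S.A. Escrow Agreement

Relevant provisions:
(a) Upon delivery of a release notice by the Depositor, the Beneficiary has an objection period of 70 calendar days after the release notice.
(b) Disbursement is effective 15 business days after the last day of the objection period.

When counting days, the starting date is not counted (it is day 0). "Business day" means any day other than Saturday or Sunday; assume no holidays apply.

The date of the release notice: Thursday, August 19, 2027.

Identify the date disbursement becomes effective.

November 18, 2027

The last day of the objection period: August 19, 2027 + 70 days = October 28, 2027.
The date disbursement becomes effective: counting 15 business days from Thursday, October 28, 2027 (Oct 29, Nov 1, Nov 2, Nov 3, …, Nov 16, Nov 17, Nov 18, skipping weekends) reaches Thursday, November 18, 2027.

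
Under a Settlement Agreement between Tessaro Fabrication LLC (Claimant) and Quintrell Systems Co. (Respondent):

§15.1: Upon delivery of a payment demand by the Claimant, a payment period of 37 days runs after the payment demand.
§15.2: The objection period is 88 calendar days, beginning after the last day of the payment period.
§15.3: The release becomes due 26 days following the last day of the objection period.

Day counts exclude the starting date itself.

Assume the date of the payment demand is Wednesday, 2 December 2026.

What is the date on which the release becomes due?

The last day of the payment period: 2 December 2026 + 37 days = 8 January 2027.
The last day of the objection period: 88 calendar days after 8 January 2027 is 6 April 2027.
The date on which the release becomes due: 26 calendar days after 6 April 2027 is 2 May 2027.

2 May 2027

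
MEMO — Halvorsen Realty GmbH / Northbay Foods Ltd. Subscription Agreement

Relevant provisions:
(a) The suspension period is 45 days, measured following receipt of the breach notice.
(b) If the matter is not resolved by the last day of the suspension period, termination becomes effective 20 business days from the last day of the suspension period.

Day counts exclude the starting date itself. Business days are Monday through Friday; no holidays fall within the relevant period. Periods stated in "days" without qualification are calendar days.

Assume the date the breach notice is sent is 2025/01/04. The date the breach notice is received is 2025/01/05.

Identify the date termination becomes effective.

2025/03/19

The last day of the suspension period: 45 calendar days after 2025/01/05 is 2025/02/19.
From Wednesday, 2025/02/19, 20 business days (Feb 20, Feb 21, Feb 24, Feb 25, …, Mar 17, Mar 18, Mar 19, skipping weekends) brings us to Wednesday, 2025/03/19, which is the date termination becomes effective.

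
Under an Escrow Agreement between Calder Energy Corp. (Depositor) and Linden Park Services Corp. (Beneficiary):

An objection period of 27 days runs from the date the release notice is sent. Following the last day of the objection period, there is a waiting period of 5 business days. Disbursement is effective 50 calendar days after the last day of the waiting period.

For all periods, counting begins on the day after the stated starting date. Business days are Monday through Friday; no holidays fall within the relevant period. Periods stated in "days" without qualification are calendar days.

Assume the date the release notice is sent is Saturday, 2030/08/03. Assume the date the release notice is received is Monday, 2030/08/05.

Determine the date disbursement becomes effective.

2030/10/26

The last day of the objection period: 27 calendar days after 2030/08/03 is 2030/08/30.
The last day of the waiting period: 5 business days after Friday, 2030/08/30, skipping weekends — Sep 2, Sep 3, Sep 4, Sep 5, Sep 6 — lands on Friday, 2030/09/06.
Adding 50 calendar days to 2030/09/06 gives 2030/10/26, which is the date disbursement becomes effective.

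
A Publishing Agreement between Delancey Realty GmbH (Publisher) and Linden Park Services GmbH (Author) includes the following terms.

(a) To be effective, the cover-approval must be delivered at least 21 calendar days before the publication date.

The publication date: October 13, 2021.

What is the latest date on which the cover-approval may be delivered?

October 13, 2021 minus 21 days is September 22, 2021.

September 22, 2021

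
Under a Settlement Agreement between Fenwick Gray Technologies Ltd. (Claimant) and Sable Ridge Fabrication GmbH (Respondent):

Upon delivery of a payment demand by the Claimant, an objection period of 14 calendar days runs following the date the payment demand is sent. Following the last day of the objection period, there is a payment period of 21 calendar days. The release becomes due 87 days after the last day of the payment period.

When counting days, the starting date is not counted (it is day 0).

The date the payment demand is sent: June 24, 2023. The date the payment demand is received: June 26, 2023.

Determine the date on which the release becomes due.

October 24, 2023

Adding 14 calendar days to June 24, 2023 gives July 8, 2023, which is the last day of the objection period.
The last day of the payment period: 21 calendar days after July 8, 2023 is July 29, 2023.
Adding 87 calendar days to July 29, 2023 gives October 24, 2023, which is the date on which the release becomes due.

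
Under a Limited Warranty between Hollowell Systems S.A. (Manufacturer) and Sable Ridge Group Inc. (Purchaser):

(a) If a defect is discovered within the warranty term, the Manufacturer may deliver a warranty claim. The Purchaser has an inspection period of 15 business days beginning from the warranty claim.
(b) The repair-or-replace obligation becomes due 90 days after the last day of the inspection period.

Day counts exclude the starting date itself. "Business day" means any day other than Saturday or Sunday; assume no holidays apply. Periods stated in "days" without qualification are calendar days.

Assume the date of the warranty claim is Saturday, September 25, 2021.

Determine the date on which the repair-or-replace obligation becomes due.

January 13, 2022

The last day of the inspection period: counting 15 business days from Saturday, September 25, 2021 (Sep 27, Sep 28, Sep 29, Sep 30, …, Oct 13, Oct 14, Oct 15, skipping weekends) reaches Friday, October 15, 2021.
Adding 90 calendar days to October 15, 2021 gives January 13, 2022, which is the date on which the repair-or-replace obligation becomes due.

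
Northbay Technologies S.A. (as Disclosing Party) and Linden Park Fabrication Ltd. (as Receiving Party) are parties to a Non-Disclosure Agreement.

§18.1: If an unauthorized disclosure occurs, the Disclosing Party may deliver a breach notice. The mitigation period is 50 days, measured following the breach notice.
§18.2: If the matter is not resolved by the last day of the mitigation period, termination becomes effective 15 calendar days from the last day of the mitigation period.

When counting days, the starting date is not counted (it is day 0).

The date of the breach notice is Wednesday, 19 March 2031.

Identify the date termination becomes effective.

The last day of the mitigation period: 50 calendar days after 19 March 2031 is 8 May 2031.
The date termination becomes effective: 15 calendar days after 8 May 2031 is 23 May 2031.

23 May 2031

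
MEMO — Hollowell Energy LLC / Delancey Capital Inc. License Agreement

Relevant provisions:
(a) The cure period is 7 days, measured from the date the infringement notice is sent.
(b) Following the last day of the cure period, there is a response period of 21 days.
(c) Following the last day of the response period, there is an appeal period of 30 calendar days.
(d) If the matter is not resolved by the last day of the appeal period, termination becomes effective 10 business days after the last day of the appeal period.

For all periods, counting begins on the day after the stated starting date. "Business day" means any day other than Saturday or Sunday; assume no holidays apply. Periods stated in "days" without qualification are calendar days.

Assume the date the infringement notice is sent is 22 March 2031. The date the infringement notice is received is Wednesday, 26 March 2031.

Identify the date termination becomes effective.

2 June 2031

Adding 7 calendar days to 22 March 2031 gives 29 March 2031, which is the last day of the cure period.
The last day of the response period: 21 calendar days after 29 March 2031 is 19 April 2031.
The last day of the appeal period: 19 April 2031 + 30 days = 19 May 2031.
The date termination becomes effective: counting 10 business days from Monday, 19 May 2031 (May 20, May 21, May 22, May 23, May 26, May 27, May 28, May 29, May 30, Jun 2, skipping weekends) reaches Monday, 2 June 2031.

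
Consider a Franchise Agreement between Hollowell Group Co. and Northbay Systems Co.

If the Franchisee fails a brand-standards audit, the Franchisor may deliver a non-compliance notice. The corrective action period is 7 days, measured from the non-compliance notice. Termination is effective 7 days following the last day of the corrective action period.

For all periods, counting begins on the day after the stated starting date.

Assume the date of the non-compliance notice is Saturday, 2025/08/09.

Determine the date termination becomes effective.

2025/08/23

The last day of the corrective action period: 2025/08/09 + 7 days = 2025/08/16.
Adding 7 calendar days to 2025/08/16 gives 2025/08/23, which is the date termination becomes effective.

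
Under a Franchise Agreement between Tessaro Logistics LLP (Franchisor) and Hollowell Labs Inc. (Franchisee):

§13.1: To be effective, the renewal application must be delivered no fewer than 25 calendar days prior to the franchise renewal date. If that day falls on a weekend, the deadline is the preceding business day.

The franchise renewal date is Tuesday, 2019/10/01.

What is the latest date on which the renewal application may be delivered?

2019/09/06

2019/10/01 minus 25 days is 2019/09/06. That is a Friday, so no adjustment is needed.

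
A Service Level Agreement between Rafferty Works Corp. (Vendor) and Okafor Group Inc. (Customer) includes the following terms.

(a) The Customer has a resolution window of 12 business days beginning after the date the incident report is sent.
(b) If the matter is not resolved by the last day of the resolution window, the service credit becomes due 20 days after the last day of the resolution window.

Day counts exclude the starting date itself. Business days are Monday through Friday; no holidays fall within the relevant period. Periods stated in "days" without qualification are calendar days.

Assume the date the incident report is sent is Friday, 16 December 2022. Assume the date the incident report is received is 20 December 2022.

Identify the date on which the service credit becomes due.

23 January 2023

The last day of the resolution window: counting 12 business days from Friday, 16 December 2022 (Dec 19, Dec 20, Dec 21, Dec 22, …, Dec 30, Jan 2, Jan 3, skipping weekends) reaches Tuesday, 3 January 2023.
The date on which the service credit becomes due: 20 calendar days after 3 January 2023 is 23 January 2023.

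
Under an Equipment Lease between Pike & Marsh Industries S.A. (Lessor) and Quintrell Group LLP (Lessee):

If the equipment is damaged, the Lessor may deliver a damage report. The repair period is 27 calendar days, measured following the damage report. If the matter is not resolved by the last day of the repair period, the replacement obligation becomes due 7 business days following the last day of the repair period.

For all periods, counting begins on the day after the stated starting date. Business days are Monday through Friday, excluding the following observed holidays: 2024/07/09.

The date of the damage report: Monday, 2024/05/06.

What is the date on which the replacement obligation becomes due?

Adding 27 calendar days to 2024/05/06 gives 2024/06/02, which is the last day of the repair period.
From Sunday, 2024/06/02, 7 business days (Jun 3, Jun 4, Jun 5, Jun 6, Jun 7, Jun 10, Jun 11, skipping weekends) brings us to Tuesday, 2024/06/11, which is the date on which the replacement obligation becomes due.

2024/06/11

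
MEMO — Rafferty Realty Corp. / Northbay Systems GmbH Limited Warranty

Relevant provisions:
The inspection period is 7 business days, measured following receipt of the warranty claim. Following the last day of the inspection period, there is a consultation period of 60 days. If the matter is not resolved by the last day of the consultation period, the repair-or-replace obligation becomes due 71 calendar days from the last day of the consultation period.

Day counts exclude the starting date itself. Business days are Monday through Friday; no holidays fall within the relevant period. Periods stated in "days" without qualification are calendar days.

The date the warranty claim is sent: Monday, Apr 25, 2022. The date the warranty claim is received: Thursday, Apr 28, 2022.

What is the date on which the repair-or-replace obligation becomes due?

The last day of the inspection period: 7 business days after Thursday, Apr 28, 2022, skipping weekends — Apr 29, May 2, May 3, May 4, May 5, May 6, May 9 — lands on Monday, May 9, 2022.
The last day of the consultation period: 60 calendar days after May 9, 2022 is Jul 8, 2022.
The date on which the repair-or-replace obligation becomes due: 71 calendar days after Jul 8, 2022 is Sep 17, 2022.

Sep 17, 2022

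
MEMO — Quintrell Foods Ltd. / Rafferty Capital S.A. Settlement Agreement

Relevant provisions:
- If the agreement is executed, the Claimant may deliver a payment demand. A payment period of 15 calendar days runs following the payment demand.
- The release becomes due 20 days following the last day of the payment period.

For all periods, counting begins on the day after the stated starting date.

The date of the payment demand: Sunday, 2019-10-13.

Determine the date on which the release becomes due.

2019-11-17

The last day of the payment period: 2019-10-13 + 15 days = 2019-10-28.
The date on which the release becomes due: 20 calendar days after 2019-10-28 is 2019-11-17.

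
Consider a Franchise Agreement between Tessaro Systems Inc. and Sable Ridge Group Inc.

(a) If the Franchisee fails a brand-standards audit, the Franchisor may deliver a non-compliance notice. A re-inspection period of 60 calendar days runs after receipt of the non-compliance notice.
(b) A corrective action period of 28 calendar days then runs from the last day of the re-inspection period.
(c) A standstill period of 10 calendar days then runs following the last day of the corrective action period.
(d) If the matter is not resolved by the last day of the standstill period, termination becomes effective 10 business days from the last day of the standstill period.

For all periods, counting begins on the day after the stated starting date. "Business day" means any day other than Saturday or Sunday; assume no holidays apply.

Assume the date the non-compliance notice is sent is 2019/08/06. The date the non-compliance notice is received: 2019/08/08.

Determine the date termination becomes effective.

Adding 60 calendar days to 2019/08/08 gives 2019/10/07, which is the last day of the re-inspection period.
The last day of the corrective action period: 28 calendar days after 2019/10/07 is 2019/11/04.
The last day of the standstill period: 2019/11/04 + 10 days = 2019/11/14.
The date termination becomes effective: counting 10 business days from Thursday, 2019/11/14 (Nov 15, Nov 18, Nov 19, Nov 20, Nov 21, Nov 22, Nov 25, Nov 26, Nov 27, Nov 28, skipping weekends) reaches Thursday, 2019/11/28.

2019/11/28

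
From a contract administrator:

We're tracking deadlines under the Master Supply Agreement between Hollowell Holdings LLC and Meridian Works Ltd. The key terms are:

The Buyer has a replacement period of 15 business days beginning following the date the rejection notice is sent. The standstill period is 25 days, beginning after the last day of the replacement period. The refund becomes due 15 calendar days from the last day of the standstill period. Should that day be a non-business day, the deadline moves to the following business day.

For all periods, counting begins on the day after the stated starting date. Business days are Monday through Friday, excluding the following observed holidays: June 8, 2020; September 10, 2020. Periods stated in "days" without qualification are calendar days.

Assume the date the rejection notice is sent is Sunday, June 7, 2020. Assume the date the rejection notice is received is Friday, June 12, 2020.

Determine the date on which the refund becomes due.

August 10, 2020

The last day of the replacement period: 15 business days after Sunday, June 7, 2020, skipping weekends and the listed holiday on Jun 8 — Jun 9, Jun 10, Jun 11, Jun 12, …, Jun 25, Jun 26, Jun 29 — lands on Monday, June 29, 2020.
Adding 25 calendar days to June 29, 2020 gives July 24, 2020, which is the last day of the standstill period.
The date on which the refund becomes due: July 24, 2020 + 15 days = August 8, 2020. That falls on a Saturday, so it rolls to the next business day, Monday, August 10, 2020.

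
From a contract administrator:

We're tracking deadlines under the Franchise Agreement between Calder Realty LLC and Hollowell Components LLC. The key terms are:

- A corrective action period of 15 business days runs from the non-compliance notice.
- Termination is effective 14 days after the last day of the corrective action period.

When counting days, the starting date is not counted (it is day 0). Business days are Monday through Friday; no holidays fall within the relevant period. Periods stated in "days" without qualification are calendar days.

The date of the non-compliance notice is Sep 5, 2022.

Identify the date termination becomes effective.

The last day of the corrective action period: counting 15 business days from Monday, Sep 5, 2022 (Sep 6, Sep 7, Sep 8, Sep 9, …, Sep 22, Sep 23, Sep 26, skipping weekends) reaches Monday, Sep 26, 2022.
The date termination becomes effective: 14 calendar days after Sep 26, 2022 is Oct 10, 2022.

Oct 10, 2022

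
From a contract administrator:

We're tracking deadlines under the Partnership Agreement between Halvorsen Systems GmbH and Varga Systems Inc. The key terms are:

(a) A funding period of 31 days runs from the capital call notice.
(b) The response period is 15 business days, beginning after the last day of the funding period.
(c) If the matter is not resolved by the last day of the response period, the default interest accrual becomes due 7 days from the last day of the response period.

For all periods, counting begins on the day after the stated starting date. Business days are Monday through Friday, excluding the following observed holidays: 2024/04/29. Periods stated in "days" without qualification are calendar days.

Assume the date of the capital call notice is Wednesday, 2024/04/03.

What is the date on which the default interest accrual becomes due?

The last day of the funding period: 2024/04/03 + 31 days = 2024/05/04.
From Saturday, 2024/05/04, 15 business days (May 6, May 7, May 8, May 9, …, May 22, May 23, May 24, skipping weekends) brings us to Friday, 2024/05/24, which is the last day of the response period.
Adding 7 calendar days to 2024/05/24 gives 2024/05/31, which is the date on which the default interest accrual becomes due.

2024/05/31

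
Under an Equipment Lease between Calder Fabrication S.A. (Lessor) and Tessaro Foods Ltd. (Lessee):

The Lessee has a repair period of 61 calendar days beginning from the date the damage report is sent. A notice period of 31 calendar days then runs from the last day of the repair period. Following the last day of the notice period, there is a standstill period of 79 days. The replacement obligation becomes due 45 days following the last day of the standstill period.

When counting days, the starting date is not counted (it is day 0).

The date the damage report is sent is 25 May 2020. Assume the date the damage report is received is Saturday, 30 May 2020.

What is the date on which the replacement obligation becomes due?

27 December 2020

The last day of the repair period: 61 calendar days after 25 May 2020 is 25 July 2020.
The last day of the notice period: 25 July 2020 + 31 days = 25 August 2020.
The last day of the standstill period: 79 calendar days after 25 August 2020 is 12 November 2020.
The date on which the replacement obligation becomes due: 12 November 2020 + 45 days = 27 December 2020.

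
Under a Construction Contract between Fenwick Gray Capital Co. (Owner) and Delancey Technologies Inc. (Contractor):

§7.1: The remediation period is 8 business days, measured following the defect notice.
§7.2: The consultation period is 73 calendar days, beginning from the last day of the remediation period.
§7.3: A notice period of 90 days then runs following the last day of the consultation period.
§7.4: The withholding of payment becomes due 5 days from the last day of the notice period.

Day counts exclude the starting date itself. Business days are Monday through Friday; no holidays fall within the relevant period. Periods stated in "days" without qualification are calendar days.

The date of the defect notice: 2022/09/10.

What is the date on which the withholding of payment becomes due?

The last day of the remediation period: 8 business days after Saturday, 2022/09/10, skipping weekends — Sep 12, Sep 13, Sep 14, Sep 15, Sep 16, Sep 19, Sep 20, Sep 21 — lands on Wednesday, 2022/09/21.
The last day of the consultation period: 73 calendar days after 2022/09/21 is 2022/12/03.
The last day of the notice period: 90 calendar days after 2022/12/03 is 2023/03/03.
The date on which the withholding of payment becomes due: 5 calendar days after 2023/03/03 is 2023/03/08.

2023/03/08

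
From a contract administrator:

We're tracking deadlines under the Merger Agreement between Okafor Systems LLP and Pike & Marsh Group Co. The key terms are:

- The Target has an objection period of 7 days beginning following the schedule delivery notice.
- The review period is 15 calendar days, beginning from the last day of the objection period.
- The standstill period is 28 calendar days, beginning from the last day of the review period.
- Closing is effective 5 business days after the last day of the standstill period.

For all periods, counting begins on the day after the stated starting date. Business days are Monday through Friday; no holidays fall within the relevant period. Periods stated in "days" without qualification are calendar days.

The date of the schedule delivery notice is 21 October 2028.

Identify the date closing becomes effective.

15 December 2028

Adding 7 calendar days to 21 October 2028 gives 28 October 2028, which is the last day of the objection period.
The last day of the review period: 28 October 2028 + 15 days = 12 November 2028.
Adding 28 calendar days to 12 November 2028 gives 10 December 2028, which is the last day of the standstill period.
From Sunday, 10 December 2028, 5 business days (Dec 11, Dec 12, Dec 13, Dec 14, Dec 15, skipping weekends) brings us to Friday, 15 December 2028, which is the date closing becomes effective.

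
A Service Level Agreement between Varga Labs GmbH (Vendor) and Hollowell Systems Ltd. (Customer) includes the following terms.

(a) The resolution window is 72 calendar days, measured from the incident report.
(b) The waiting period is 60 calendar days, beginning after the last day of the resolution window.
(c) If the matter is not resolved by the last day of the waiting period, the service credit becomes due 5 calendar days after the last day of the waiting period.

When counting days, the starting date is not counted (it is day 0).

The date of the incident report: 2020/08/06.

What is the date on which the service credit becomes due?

2020/12/21

The last day of the resolution window: 72 calendar days after 2020/08/06 is 2020/10/17.
Adding 60 calendar days to 2020/10/17 gives 2020/12/16, which is the last day of the waiting period.
The date on which the service credit becomes due: 2020/12/16 + 5 days = 2020/12/21.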